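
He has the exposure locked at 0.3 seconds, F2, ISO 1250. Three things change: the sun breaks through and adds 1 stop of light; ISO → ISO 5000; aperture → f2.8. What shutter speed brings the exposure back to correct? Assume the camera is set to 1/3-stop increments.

1/13s

Scene light: 1 stop brighter.
ISO: 1250 → 1600 → 2000 → 2500 → 3200 → 4000 → 5000 — 2 stops higher (brighter).
Aperture: f/2 → f/2.2 → f/2.5 → f/2.8 — 1 stop smaller aperture (darker).
Net so far: 2 stops brighter. Shutter speed: 0.3 → 1/4 → 1/5 → 1/6 → 1/8 → 1/10 → 1/13.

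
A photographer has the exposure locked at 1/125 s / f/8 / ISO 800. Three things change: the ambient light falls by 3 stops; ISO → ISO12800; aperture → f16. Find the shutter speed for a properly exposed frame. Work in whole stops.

Scene light: 3 stops darker.
ISO: 800 → 1600 → 3200 → 6400 → 12800 — 4 stops raised (brighter).
Aperture: f/8 → f/11 → f/16 — 2 stops narrower (darker).
Net so far: 1 stop darker. Shutter speed: 1/125 → 1/60.

1/60s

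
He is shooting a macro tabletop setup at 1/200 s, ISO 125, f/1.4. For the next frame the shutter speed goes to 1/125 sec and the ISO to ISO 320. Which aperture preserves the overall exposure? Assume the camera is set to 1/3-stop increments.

f/2.8

Shutter speed: 1/200 → 1/160 → 1/125 — 2/3 stop longer (brighter).
ISO: 125 → 160 → 200 → 250 → 320 — 1 1/3 stops higher (brighter).
Net change so far: 2 stops brighter. Offset with the aperture: f/1.4 → f/1.6 → f/1.8 → f/2 → f/2.2 → f/2.5 → f/2.8.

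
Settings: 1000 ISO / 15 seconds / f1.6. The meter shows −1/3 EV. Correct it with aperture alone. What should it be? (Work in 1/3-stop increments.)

Underexposed by 1/3 stop → need 1/3 stop brighter.
Aperture: f/1.6 → f/1.4.

f/1.4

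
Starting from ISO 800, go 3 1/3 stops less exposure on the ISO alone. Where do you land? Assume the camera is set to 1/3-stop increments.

ISO 80

ISO: 800 → 640 → 500 → 400 → 320 → 250 → 200 → 160 → 125 → 100 → 80 — 3 1/3 stops lower (darker).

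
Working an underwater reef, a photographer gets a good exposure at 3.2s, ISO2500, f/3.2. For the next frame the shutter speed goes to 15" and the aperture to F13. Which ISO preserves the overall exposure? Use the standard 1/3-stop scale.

Shutter speed: 3.2 → 4 → 5 → 6 → 8 → 10 → 13 → 15 — 2 1/3 stops slower (brighter).
Aperture: f/3.2 → f/3.5 → f/4 → f/4.5 → f/5 → f/5.6 → f/6.3 → f/7.1 → f/8 → f/9 → f/10 → f/11 → f/13 — 4 stops narrower (darker).
Net change so far: 1 2/3 stops darker. Offset with the ISO: 2500 → 3200 → 4000 → 5000 → 6400 → 8000.

ISO 8000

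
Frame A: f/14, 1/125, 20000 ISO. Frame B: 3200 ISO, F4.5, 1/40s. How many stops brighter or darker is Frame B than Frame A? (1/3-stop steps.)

Aperture: f/14 → f/13 → f/11 → f/10 → f/9 → f/8 → f/7.1 → f/6.3 → f/5.6 → f/5 → f/4.5 — 3 1/3 stops wider (brighter).
Shutter speed: 1/125 → 1/100 → 1/80 → 1/60 → 1/50 → 1/40 — 1 2/3 stops slower (brighter).
ISO: 20000 → 16000 → 12800 → 10000 → 8000 → 6400 → 5000 → 4000 → 3200 — 2 2/3 stops dropped (darker).
Net: +3 1/3 +1 2/3 −2 2/3 = +2 1/3 stops.

2 1/3 stops brighter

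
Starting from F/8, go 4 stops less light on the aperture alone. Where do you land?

Aperture: f/8 → f/11 → f/16 → f/22 → f/32 — 4 stops stopped down (darker).

f/32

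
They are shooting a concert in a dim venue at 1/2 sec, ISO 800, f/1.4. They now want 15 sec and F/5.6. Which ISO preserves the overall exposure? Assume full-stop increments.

Shutter speed: 1/2 → 1 → 2 → 4 → 8 → 15 — 5 stops longer (brighter).
Aperture: f/1.4 → f/2 → f/2.8 → f/4 → f/5.6 — 4 stops stopped down (darker).
Net change so far: 1 stop brighter. Offset with the ISO: 800 → 400.

ISO 400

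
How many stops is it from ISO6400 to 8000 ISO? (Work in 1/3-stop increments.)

6400 → 8000 — count the steps: 1 third-stops = 1/3 stop.

1/3 stop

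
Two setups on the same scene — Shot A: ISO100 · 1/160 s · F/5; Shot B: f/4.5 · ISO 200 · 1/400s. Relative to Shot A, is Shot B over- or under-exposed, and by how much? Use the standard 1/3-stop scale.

same exposure (0 stops)

Aperture: f/5 → f/4.5 — 1/3 stop larger aperture (brighter).
Shutter speed: 1/160 → 1/200 → 1/250 → 1/320 → 1/400 — 1 1/3 stops shorter (darker).
ISO: 100 → 125 → 160 → 200 — 1 stop raised (brighter).
Net: +1/3 −1 1/3 +1 = 0 stops.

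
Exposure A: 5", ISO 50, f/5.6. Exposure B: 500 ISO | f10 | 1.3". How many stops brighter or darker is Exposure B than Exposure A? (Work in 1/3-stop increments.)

Aperture: f/5.6 → f/6.3 → f/7.1 → f/8 → f/9 → f/10 — 1 2/3 stops stopped down (darker).
Shutter speed: 5 → 4 → 3.2 → 2.5 → 2 → 1.6 → 1.3 — 2 stops shorter (darker).
ISO: 50 → 64 → 80 → 100 → 125 → 160 → 200 → 250 → 320 → 400 → 500 — 3 1/3 stops raised (brighter).
Net: −1 2/3 −2 +3 1/3 = −1/3 stops.

1/3 stop darker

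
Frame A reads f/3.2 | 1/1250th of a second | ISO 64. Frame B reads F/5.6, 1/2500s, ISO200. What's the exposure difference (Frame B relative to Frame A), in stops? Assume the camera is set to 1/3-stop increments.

1 stop darker

Aperture: f/3.2 → f/3.5 → f/4 → f/4.5 → f/5 → f/5.6 — 1 2/3 stops smaller aperture (darker).
Shutter speed: 1/1250 → 1/1600 → 1/2000 → 1/2500 — 1 stop shorter (darker).
ISO: 64 → 80 → 100 → 125 → 160 → 200 — 1 2/3 stops raised (brighter).
Net: −1 2/3 −1 +1 2/3 = −1 stop.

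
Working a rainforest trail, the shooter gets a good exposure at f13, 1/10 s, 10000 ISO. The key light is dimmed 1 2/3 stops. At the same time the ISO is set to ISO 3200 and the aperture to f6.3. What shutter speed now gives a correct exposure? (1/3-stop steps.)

Scene light: 1 2/3 stops darker.
ISO: 10000 → 8000 → 6400 → 5000 → 4000 → 3200 — 1 2/3 stops lower (darker).
Aperture: f/13 → f/11 → f/10 → f/9 → f/8 → f/7.1 → f/6.3 — 2 stops larger aperture (brighter).
Net so far: 1 1/3 stops darker. Shutter speed: 1/10 → 1/8 → 1/6 → 1/5 → 1/4.

1/4s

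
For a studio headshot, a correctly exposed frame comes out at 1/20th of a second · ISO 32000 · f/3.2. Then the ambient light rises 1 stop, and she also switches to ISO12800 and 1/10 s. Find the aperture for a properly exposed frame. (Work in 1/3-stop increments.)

f/4

Scene light: 1 stop brighter.
ISO: 32000 → 25600 → 20000 → 16000 → 12800 — 1 1/3 stops dropped (darker).
Shutter speed: 1/20 → 1/15 → 1/13 → 1/10 — 1 stop longer (brighter).
Net so far: 2/3 stop brighter. Aperture: f/3.2 → f/3.5 → f/4.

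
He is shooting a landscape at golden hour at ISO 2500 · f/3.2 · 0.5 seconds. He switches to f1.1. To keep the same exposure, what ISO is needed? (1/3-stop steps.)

Aperture: f/3.2 → f/2.8 → f/2.5 → f/2.2 → f/2 → f/1.8 → f/1.6 → f/1.4 → f/1.2 → f/1.1 — 3 stops larger aperture (brighter).
Need 3 stops darker from the ISO: 2500 → 2000 → 1600 → 1250 → 1000 → 800 → 640 → 500 → 400 → 320.

ISO 320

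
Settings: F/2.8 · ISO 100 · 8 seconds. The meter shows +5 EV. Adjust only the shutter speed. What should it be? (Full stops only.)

Overexposed by 5 stops → need 5 stops darker.
Shutter speed: 8 → 4 → 2 → 1 → 1/2 → 1/4.

1/4s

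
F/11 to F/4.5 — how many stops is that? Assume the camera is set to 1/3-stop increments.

2 2/3 stops

f/11 → f/10 → f/9 → f/8 → f/7.1 → f/6.3 → f/5.6 → f/5 → f/4.5 — count the steps: 8 third-stops = 2 2/3 stops.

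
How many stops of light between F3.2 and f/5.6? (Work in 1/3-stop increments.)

1 2/3 stops

f/3.2 → f/3.5 → f/4 → f/4.5 → f/5 → f/5.6 — count the steps: 5 third-stops = 1 2/3 stops.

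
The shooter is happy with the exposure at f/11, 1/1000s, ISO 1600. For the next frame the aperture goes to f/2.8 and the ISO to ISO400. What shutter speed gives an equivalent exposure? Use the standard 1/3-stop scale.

Aperture: f/11 → f/10 → f/9 → f/8 → f/7.1 → f/6.3 → f/5.6 → f/5 → f/4.5 → f/4 → f/3.5 → f/3.2 → f/2.8 — 4 stops larger aperture (brighter).
ISO: 1600 → 1250 → 1000 → 800 → 640 → 500 → 400 — 2 stops dropped (darker).
Net change so far: 2 stops brighter. Offset with the shutter speed: 1/1000 → 1/1250 → 1/1600 → 1/2000 → 1/2500 → 1/3200 → 1/4000.

1/4000s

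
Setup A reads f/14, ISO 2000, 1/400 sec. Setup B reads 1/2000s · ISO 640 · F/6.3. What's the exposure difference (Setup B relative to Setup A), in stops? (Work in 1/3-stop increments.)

Aperture: f/14 → f/13 → f/11 → f/10 → f/9 → f/8 → f/7.1 → f/6.3 — 2 1/3 stops larger aperture (brighter).
Shutter speed: 1/400 → 1/500 → 1/640 → 1/800 → 1/1000 → 1/1250 → 1/1600 → 1/2000 — 2 1/3 stops shorter (darker).
ISO: 2000 → 1600 → 1250 → 1000 → 800 → 640 — 1 2/3 stops dropped (darker).
Net: +2 1/3 −2 1/3 −1 2/3 = −1 2/3 stops.

1 2/3 stops darker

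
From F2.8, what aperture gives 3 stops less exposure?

Aperture: f/2.8 → f/4 → f/5.6 → f/8 — 3 stops narrower (darker).

f/8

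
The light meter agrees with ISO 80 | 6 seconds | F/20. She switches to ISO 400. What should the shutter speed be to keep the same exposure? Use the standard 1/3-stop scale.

1.3 s

ISO: 80 → 100 → 125 → 160 → 200 → 250 → 320 → 400 — 2 1/3 stops higher (brighter).
Need 2 1/3 stops darker from the shutter speed: 6 → 5 → 4 → 3.2 → 2.5 → 2 → 1.6 → 1.3.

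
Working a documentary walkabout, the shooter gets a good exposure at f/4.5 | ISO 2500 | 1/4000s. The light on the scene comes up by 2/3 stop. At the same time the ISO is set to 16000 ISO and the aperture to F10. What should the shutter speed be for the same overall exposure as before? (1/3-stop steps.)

Scene light: 2/3 stop brighter.
ISO: 2500 → 3200 → 4000 → 5000 → 6400 → 8000 → 10000 → 12800 → 16000 — 2 2/3 stops higher (brighter).
Aperture: f/4.5 → f/5 → f/5.6 → f/6.3 → f/7.1 → f/8 → f/9 → f/10 — 2 1/3 stops stopped down (darker).
Net so far: 1 stop brighter. Shutter speed: 1/4000 → 1/5000 → 1/6400 → 1/8000.

1/8000s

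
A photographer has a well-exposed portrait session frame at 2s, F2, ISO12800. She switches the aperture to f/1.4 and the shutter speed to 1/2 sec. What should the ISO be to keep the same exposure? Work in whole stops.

ISO 25600

Aperture: f/2 → f/1.4 — 1 stop wider (brighter).
Shutter speed: 2 → 1 → 1/2 — 2 stops shorter (darker).
Net change so far: 1 stop darker. Offset with the ISO: 12800 → 25600.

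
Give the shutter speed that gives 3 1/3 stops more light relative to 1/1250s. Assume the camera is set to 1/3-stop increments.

Shutter speed: 1/1250 → 1/1000 → 1/800 → 1/640 → 1/500 → 1/400 → 1/320 → 1/250 → 1/200 → 1/160 → 1/125 — 3 1/3 stops longer (brighter).

1/125s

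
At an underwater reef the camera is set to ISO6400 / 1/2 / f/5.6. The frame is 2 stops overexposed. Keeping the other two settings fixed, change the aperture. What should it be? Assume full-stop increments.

f/11

Overexposed by 2 stops → need 2 stops darker.
Aperture: f/5.6 → f/8 → f/11.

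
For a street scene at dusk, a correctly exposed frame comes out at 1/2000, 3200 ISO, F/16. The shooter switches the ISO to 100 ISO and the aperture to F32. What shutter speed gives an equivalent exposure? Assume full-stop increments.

ISO: 3200 → 1600 → 800 → 400 → 200 → 100 — 5 stops dropped (darker).
Aperture: f/16 → f/22 → f/32 — 2 stops narrower (darker).
Net change so far: 7 stops darker. Offset with the shutter speed: 1/2000 → 1/1000 → 1/500 → 1/250 → 1/125 → 1/60 → 1/30 → 1/15.

1/15s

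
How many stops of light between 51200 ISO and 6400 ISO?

3 stops

51200 → 25600 → 12800 → 6400 — count the steps: 3 stops.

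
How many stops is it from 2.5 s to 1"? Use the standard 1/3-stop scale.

2.5 → 2 → 1.6 → 1.3 → 1 — count the steps: 4 third-stops = 1 1/3 stops.

1 1/3 stops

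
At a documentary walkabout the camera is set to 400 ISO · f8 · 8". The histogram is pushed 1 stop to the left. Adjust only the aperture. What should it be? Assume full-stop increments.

Underexposed by 1 stop → need 1 stop brighter.
Aperture: f/8 → f/5.6.

f/5.6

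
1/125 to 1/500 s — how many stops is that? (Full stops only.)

1/125 → 1/250 → 1/500 — count the steps: 2 stops.

2 stops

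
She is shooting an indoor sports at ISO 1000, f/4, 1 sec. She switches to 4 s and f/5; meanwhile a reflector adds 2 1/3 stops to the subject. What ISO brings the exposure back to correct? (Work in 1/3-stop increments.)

Scene light: 2 1/3 stops brighter.
Shutter speed: 1 → 1.3 → 1.6 → 2 → 2.5 → 3.2 → 4 — 2 stops longer (brighter).
Aperture: f/4 → f/4.5 → f/5 — 2/3 stop narrower (darker).
Net so far: 3 2/3 stops brighter. ISO: 1000 → 800 → 640 → 500 → 400 → 320 → 250 → 200 → 160 → 125 → 100 → 80.

ISO 80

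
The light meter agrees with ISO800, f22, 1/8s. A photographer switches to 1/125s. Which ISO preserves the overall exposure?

Shutter speed: 1/8 → 1/15 → 1/30 → 1/60 → 1/125 — 4 stops shorter (darker).
Need 4 stops brighter from the ISO: 800 → 1600 → 3200 → 6400 → 12800.

ISO 12800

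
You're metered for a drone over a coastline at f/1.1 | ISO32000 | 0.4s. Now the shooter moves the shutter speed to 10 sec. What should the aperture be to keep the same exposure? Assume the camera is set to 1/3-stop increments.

f/5.6

Shutter speed: 0.4 → 0.5 → 0.6 → 0.8 → 1 → 1.3 → 1.6 → 2 → 2.5 → 3.2 → 4 → 5 → 6 → 8 → 10 — 4 2/3 stops longer (brighter).
Need 4 2/3 stops darker from the aperture: f/1.1 → f/1.2 → f/1.4 → f/1.6 → f/1.8 → f/2 → f/2.2 → f/2.5 → f/2.8 → f/3.2 → f/3.5 → f/4 → f/4.5 → f/5 → f/5.6.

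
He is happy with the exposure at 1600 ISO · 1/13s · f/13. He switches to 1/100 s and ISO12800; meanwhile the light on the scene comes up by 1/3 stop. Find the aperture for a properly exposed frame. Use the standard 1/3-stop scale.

f/14

Scene light: 1/3 stop brighter.
Shutter speed: 1/13 → 1/15 → 1/20 → 1/25 → 1/30 → 1/40 → 1/50 → 1/60 → 1/80 → 1/100 — 3 stops shorter (darker).
ISO: 1600 → 2000 → 2500 → 3200 → 4000 → 5000 → 6400 → 8000 → 10000 → 12800 — 3 stops raised (brighter).
Net so far: 1/3 stop brighter. Aperture: f/13 → f/14.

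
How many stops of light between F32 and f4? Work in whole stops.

f/32 → f/22 → f/16 → f/11 → f/8 → f/5.6 → f/4 — count the steps: 6 stops.

6 stops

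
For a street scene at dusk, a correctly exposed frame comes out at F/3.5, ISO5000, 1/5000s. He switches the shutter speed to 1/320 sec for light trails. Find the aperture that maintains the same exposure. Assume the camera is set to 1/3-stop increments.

f/14

Shutter speed: 1/5000 → 1/4000 → 1/3200 → 1/2500 → 1/2000 → 1/1600 → 1/1250 → 1/1000 → 1/800 → 1/640 → 1/500 → 1/400 → 1/320 — 4 stops longer (brighter).
Need 4 stops darker from the aperture: f/3.5 → f/4 → f/4.5 → f/5 → f/5.6 → f/6.3 → f/7.1 → f/8 → f/9 → f/10 → f/11 → f/13 → f/14.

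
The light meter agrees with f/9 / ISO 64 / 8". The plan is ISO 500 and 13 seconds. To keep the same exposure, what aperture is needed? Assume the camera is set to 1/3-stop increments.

ISO: 64 → 80 → 100 → 125 → 160 → 200 → 250 → 320 → 400 → 500 — 3 stops raised (brighter).
Shutter speed: 8 → 10 → 13 — 2/3 stop longer (brighter).
Net change so far: 3 2/3 stops brighter. Offset with the aperture: f/9 → f/10 → f/11 → f/13 → f/14 → f/16 → f/18 → f/20 → f/22 → f/25 → f/29 → f/32.

f/32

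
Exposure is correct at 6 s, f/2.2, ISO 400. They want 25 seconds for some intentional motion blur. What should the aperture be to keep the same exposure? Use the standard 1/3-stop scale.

f/4.5

Shutter speed: 6 → 8 → 10 → 13 → 15 → 20 → 25 — 2 stops slower (brighter).
Need 2 stops darker from the aperture: f/2.2 → f/2.5 → f/2.8 → f/3.2 → f/3.5 → f/4 → f/4.5.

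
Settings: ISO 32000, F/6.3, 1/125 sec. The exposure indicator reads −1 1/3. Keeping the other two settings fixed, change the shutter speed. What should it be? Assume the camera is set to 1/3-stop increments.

Underexposed by 1 1/3 stops → need 1 1/3 stops brighter.
Shutter speed: 1/125 → 1/100 → 1/80 → 1/60 → 1/50.

1/50s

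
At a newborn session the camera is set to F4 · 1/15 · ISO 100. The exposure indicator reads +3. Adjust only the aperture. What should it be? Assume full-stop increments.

f/11

Overexposed by 3 stops → need 3 stops darker.
Aperture: f/4 → f/5.6 → f/8 → f/11.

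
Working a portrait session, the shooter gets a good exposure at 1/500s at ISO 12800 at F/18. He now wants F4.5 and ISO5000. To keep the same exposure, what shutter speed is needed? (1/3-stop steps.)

1/3200s

Aperture: f/18 → f/16 → f/14 → f/13 → f/11 → f/10 → f/9 → f/8 → f/7.1 → f/6.3 → f/5.6 → f/5 → f/4.5 — 4 stops wider (brighter).
ISO: 12800 → 10000 → 8000 → 6400 → 5000 — 1 1/3 stops lower (darker).
Net change so far: 2 2/3 stops brighter. Offset with the shutter speed: 1/500 → 1/640 → 1/800 → 1/1000 → 1/1250 → 1/1600 → 1/2000 → 1/2500 → 1/3200.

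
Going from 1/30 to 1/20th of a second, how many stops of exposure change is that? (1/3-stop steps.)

1/30 → 1/25 → 1/20 — count the steps: 2 third-stops = 2/3 stop.

2/3 stop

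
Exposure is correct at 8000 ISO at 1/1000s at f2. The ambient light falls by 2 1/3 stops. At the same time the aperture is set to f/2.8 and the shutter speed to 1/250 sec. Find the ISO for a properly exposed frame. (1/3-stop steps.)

ISO 20000

Scene light: 2 1/3 stops darker.
Aperture: f/2 → f/2.2 → f/2.5 → f/2.8 — 1 stop stopped down (darker).
Shutter speed: 1/1000 → 1/800 → 1/640 → 1/500 → 1/400 → 1/320 → 1/250 — 2 stops longer (brighter).
Net so far: 1 1/3 stops darker. ISO: 8000 → 10000 → 12800 → 16000 → 20000.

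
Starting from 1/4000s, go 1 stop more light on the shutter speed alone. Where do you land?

1/2000s

Shutter speed: 1/4000 → 1/2000 — 1 stop longer (brighter).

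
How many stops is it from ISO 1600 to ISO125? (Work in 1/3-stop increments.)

1600 → 1250 → 1000 → 800 → 640 → 500 → 400 → 320 → 250 → 200 → 160 → 125 — count the steps: 11 third-stops = 3 2/3 stops.

3 2/3 stops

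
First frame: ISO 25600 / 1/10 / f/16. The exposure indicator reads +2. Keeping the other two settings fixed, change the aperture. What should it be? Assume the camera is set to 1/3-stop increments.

Overexposed by 2 stops → need 2 stops darker.
Aperture: f/16 → f/18 → f/20 → f/22 → f/25 → f/29 → f/32.

f/32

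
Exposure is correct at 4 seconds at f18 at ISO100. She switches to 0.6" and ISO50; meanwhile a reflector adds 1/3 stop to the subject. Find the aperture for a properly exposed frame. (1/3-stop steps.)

Scene light: 1/3 stop brighter.
Shutter speed: 4 → 3.2 → 2.5 → 2 → 1.6 → 1.3 → 1 → 0.8 → 0.6 — 2 2/3 stops shorter (darker).
ISO: 100 → 80 → 64 → 50 — 1 stop lower (darker).
Net so far: 3 1/3 stops darker. Aperture: f/18 → f/16 → f/14 → f/13 → f/11 → f/10 → f/9 → f/8 → f/7.1 → f/6.3 → f/5.6.

f/5.6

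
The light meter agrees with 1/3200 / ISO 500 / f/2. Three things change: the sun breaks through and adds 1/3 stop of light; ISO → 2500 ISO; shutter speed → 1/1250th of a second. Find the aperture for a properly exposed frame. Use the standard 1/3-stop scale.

f/8

Scene light: 1/3 stop brighter.
ISO: 500 → 640 → 800 → 1000 → 1250 → 1600 → 2000 → 2500 — 2 1/3 stops higher (brighter).
Shutter speed: 1/3200 → 1/2500 → 1/2000 → 1/1600 → 1/1250 — 1 1/3 stops longer (brighter).
Net so far: 4 stops brighter. Aperture: f/2 → f/2.2 → f/2.5 → f/2.8 → f/3.2 → f/3.5 → f/4 → f/4.5 → f/5 → f/5.6 → f/6.3 → f/7.1 → f/8.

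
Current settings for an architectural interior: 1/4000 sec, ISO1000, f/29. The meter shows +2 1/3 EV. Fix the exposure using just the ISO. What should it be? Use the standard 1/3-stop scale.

Overexposed by 2 1/3 stops → need 2 1/3 stops darker.
ISO: 1000 → 800 → 640 → 500 → 400 → 320 → 250 → 200.

ISO 200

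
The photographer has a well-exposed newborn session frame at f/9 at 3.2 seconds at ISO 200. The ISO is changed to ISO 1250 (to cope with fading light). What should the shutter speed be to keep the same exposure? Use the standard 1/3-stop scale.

0.5 s

ISO: 200 → 250 → 320 → 400 → 500 → 640 → 800 → 1000 → 1250 — 2 2/3 stops higher (brighter).
Need 2 2/3 stops darker from the shutter speed: 3.2 → 2.5 → 2 → 1.6 → 1.3 → 1 → 0.8 → 0.6 → 0.5.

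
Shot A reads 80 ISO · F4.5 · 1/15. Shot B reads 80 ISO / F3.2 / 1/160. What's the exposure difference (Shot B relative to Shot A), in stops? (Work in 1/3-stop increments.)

Aperture: f/4.5 → f/4 → f/3.5 → f/3.2 — 1 stop wider (brighter).
Shutter speed: 1/15 → 1/20 → 1/25 → 1/30 → 1/40 → 1/50 → 1/60 → 1/80 → 1/100 → 1/125 → 1/160 — 3 1/3 stops shorter (darker).
ISO: unchanged.
Net: +1 −3 1/3 = −2 1/3 stops.

2 1/3 stops darker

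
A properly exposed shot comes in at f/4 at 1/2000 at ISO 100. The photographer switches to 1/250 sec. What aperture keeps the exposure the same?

Shutter speed: 1/2000 → 1/1000 → 1/500 → 1/250 — 3 stops longer (brighter).
Need 3 stops darker from the aperture: f/4 → f/5.6 → f/8 → f/11.

f/11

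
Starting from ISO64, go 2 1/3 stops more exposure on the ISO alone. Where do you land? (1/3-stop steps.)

ISO 320

ISO: 64 → 80 → 100 → 125 → 160 → 200 → 250 → 320 — 2 1/3 stops higher (brighter).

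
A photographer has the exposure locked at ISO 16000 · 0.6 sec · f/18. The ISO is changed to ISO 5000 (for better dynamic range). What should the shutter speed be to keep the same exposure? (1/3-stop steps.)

ISO: 16000 → 12800 → 10000 → 8000 → 6400 → 5000 — 1 2/3 stops dropped (darker).
Need 1 2/3 stops brighter from the shutter speed: 0.6 → 0.8 → 1 → 1.3 → 1.6 → 2.

2 s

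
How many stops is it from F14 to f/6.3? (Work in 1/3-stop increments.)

2 1/3 stops

f/14 → f/13 → f/11 → f/10 → f/9 → f/8 → f/7.1 → f/6.3 — count the steps: 7 third-stops = 2 1/3 stops.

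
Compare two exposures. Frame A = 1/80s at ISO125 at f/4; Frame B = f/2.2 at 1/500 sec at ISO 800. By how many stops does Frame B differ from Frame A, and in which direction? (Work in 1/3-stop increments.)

1 2/3 stops brighter

Aperture: f/4 → f/3.5 → f/3.2 → f/2.8 → f/2.5 → f/2.2 — 1 2/3 stops larger aperture (brighter).
Shutter speed: 1/80 → 1/100 → 1/125 → 1/160 → 1/200 → 1/250 → 1/320 → 1/400 → 1/500 — 2 2/3 stops shorter (darker).
ISO: 125 → 160 → 200 → 250 → 320 → 400 → 500 → 640 → 800 — 2 2/3 stops higher (brighter).
Net: +1 2/3 −2 2/3 +2 2/3 = +1 2/3 stops.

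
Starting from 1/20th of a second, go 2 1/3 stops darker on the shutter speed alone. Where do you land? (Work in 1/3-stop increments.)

1/100s

Shutter speed: 1/20 → 1/25 → 1/30 → 1/40 → 1/50 → 1/60 → 1/80 → 1/100 — 2 1/3 stops shorter (darker).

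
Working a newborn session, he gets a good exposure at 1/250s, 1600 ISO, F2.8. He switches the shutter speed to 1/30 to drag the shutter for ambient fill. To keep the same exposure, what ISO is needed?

ISO 200

Shutter speed: 1/250 → 1/125 → 1/60 → 1/30 — 3 stops slower (brighter).
Need 3 stops darker from the ISO: 1600 → 800 → 400 → 200.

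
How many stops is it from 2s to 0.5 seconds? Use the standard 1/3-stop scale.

2 → 1.6 → 1.3 → 1 → 0.8 → 0.6 → 0.5 — count the steps: 6 third-stops = 2 stops.

2 stops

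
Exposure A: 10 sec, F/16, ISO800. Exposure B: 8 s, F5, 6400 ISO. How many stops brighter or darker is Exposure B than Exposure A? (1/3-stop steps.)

6 stops brighter

Aperture: f/16 → f/14 → f/13 → f/11 → f/10 → f/9 → f/8 → f/7.1 → f/6.3 → f/5.6 → f/5 — 3 1/3 stops opened up (brighter).
Shutter speed: 10 → 8 — 1/3 stop faster (darker).
ISO: 800 → 1000 → 1250 → 1600 → 2000 → 2500 → 3200 → 4000 → 5000 → 6400 — 3 stops raised (brighter).
Net: +3 1/3 −1/3 +3 = +6 stops.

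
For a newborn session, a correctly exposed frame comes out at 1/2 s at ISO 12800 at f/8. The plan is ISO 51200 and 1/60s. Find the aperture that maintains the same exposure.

f/2.8

ISO: 12800 → 25600 → 51200 — 2 stops raised (brighter).
Shutter speed: 1/2 → 1/4 → 1/8 → 1/15 → 1/30 → 1/60 — 5 stops shorter (darker).
Net change so far: 3 stops darker. Offset with the aperture: f/8 → f/5.6 → f/4 → f/2.8.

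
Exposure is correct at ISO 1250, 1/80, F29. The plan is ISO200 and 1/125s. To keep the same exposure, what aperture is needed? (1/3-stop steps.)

f/9

ISO: 1250 → 1000 → 800 → 640 → 500 → 400 → 320 → 250 → 200 — 2 2/3 stops lower (darker).
Shutter speed: 1/80 → 1/100 → 1/125 — 2/3 stop faster (darker).
Net change so far: 3 1/3 stops darker. Offset with the aperture: f/29 → f/25 → f/22 → f/20 → f/18 → f/16 → f/14 → f/13 → f/11 → f/10 → f/9.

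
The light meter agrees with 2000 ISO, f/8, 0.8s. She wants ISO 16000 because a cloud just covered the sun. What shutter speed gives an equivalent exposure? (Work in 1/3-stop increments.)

ISO: 2000 → 2500 → 3200 → 4000 → 5000 → 6400 → 8000 → 10000 → 12800 → 16000 — 3 stops higher (brighter).
Need 3 stops darker from the shutter speed: 0.8 → 0.6 → 0.5 → 0.4 → 0.3 → 1/4 → 1/5 → 1/6 → 1/8 → 1/10.

1/10s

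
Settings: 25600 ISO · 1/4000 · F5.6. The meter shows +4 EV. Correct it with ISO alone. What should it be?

ISO 1600

Overexposed by 4 stops → need 4 stops darker.
ISO: 25600 → 12800 → 6400 → 3200 → 1600.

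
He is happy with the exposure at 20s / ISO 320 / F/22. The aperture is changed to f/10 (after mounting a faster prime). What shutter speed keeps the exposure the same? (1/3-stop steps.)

Aperture: f/22 → f/20 → f/18 → f/16 → f/14 → f/13 → f/11 → f/10 — 2 1/3 stops opened up (brighter).
Need 2 1/3 stops darker from the shutter speed: 20 → 15 → 13 → 10 → 8 → 6 → 5 → 4.

4 s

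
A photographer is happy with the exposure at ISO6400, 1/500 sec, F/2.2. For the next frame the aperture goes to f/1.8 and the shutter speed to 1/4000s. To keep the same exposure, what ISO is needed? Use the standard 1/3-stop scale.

ISO 32000

Aperture: f/2.2 → f/2 → f/1.8 — 2/3 stop wider (brighter).
Shutter speed: 1/500 → 1/640 → 1/800 → 1/1000 → 1/1250 → 1/1600 → 1/2000 → 1/2500 → 1/3200 → 1/4000 — 3 stops faster (darker).
Net change so far: 2 1/3 stops darker. Offset with the ISO: 6400 → 8000 → 10000 → 12800 → 16000 → 20000 → 25600 → 32000.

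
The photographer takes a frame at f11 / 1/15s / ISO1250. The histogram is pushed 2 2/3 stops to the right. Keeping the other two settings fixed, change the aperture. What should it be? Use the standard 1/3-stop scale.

Overexposed by 2 2/3 stops → need 2 2/3 stops darker.
Aperture: f/11 → f/13 → f/14 → f/16 → f/18 → f/20 → f/22 → f/25 → f/29.

f/29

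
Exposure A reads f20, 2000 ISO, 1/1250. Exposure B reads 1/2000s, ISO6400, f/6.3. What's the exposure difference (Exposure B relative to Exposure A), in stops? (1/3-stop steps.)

4 1/3 stops brighter

Aperture: f/20 → f/18 → f/16 → f/14 → f/13 → f/11 → f/10 → f/9 → f/8 → f/7.1 → f/6.3 — 3 1/3 stops opened up (brighter).
Shutter speed: 1/1250 → 1/1600 → 1/2000 — 2/3 stop shorter (darker).
ISO: 2000 → 2500 → 3200 → 4000 → 5000 → 6400 — 1 2/3 stops higher (brighter).
Net: +3 1/3 −2/3 +1 2/3 = +4 1/3 stops.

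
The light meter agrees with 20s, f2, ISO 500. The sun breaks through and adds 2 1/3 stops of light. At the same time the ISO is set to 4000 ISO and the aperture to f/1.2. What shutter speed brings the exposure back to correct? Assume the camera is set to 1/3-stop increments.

Scene light: 2 1/3 stops brighter.
ISO: 500 → 640 → 800 → 1000 → 1250 → 1600 → 2000 → 2500 → 3200 → 4000 — 3 stops raised (brighter).
Aperture: f/2 → f/1.8 → f/1.6 → f/1.4 → f/1.2 — 1 1/3 stops larger aperture (brighter).
Net so far: 6 2/3 stops brighter. Shutter speed: 20 → 15 → 13 → 10 → 8 → 6 → 5 → 4 → 3.2 → 2.5 → 2 → 1.6 → 1.3 → 1 → 0.8 → 0.6 → 0.5 → 0.4 → 0.3 → 1/4 → 1/5.

1/5s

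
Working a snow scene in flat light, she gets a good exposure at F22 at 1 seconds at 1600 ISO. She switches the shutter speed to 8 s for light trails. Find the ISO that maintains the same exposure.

Shutter speed: 1 → 2 → 4 → 8 — 3 stops longer (brighter).
Need 3 stops darker from the ISO: 1600 → 800 → 400 → 200.

ISO 200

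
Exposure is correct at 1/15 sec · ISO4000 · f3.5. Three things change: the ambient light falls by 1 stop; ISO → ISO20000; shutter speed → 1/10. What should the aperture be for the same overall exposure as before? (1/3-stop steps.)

Scene light: 1 stop darker.
ISO: 4000 → 5000 → 6400 → 8000 → 10000 → 12800 → 16000 → 20000 — 2 1/3 stops raised (brighter).
Shutter speed: 1/15 → 1/13 → 1/10 — 2/3 stop longer (brighter).
Net so far: 2 stops brighter. Aperture: f/3.5 → f/4 → f/4.5 → f/5 → f/5.6 → f/6.3 → f/7.1.

f/7.1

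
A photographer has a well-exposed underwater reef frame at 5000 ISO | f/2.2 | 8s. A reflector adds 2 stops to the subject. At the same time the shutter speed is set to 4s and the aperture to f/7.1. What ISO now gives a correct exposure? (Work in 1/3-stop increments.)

Scene light: 2 stops brighter.
Shutter speed: 8 → 6 → 5 → 4 — 1 stop shorter (darker).
Aperture: f/2.2 → f/2.5 → f/2.8 → f/3.2 → f/3.5 → f/4 → f/4.5 → f/5 → f/5.6 → f/6.3 → f/7.1 — 3 1/3 stops smaller aperture (darker).
Net so far: 2 1/3 stops darker. ISO: 5000 → 6400 → 8000 → 10000 → 12800 → 16000 → 20000 → 25600.

ISO 25600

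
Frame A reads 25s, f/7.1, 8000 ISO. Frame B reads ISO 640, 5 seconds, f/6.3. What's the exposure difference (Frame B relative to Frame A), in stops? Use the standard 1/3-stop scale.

5 2/3 stops darker

Aperture: f/7.1 → f/6.3 — 1/3 stop wider (brighter).
Shutter speed: 25 → 20 → 15 → 13 → 10 → 8 → 6 → 5 — 2 1/3 stops faster (darker).
ISO: 8000 → 6400 → 5000 → 4000 → 3200 → 2500 → 2000 → 1600 → 1250 → 1000 → 800 → 640 — 3 2/3 stops lower (darker).
Net: +1/3 −2 1/3 −3 2/3 = −5 2/3 stops.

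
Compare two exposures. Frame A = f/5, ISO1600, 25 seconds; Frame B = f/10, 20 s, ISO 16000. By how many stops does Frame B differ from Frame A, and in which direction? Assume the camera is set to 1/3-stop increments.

Aperture: f/5 → f/5.6 → f/6.3 → f/7.1 → f/8 → f/9 → f/10 — 2 stops stopped down (darker).
Shutter speed: 25 → 20 — 1/3 stop faster (darker).
ISO: 1600 → 2000 → 2500 → 3200 → 4000 → 5000 → 6400 → 8000 → 10000 → 12800 → 16000 — 3 1/3 stops raised (brighter).
Net: −2 −1/3 +3 1/3 = +1 stop.

1 stop brighter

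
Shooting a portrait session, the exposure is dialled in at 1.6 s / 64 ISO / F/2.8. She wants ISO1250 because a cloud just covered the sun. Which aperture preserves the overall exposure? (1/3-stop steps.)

ISO: 64 → 80 → 100 → 125 → 160 → 200 → 250 → 320 → 400 → 500 → 640 → 800 → 1000 → 1250 — 4 1/3 stops raised (brighter).
Need 4 1/3 stops darker from the aperture: f/2.8 → f/3.2 → f/3.5 → f/4 → f/4.5 → f/5 → f/5.6 → f/6.3 → f/7.1 → f/8 → f/9 → f/10 → f/11 → f/13.

f/13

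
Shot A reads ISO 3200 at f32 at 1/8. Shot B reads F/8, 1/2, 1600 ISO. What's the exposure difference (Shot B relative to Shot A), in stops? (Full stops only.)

Aperture: f/32 → f/22 → f/16 → f/11 → f/8 — 4 stops opened up (brighter).
Shutter speed: 1/8 → 1/4 → 1/2 — 2 stops slower (brighter).
ISO: 3200 → 1600 — 1 stop lower (darker).
Net: +4 +2 −1 = +5 stops.

5 stops brighter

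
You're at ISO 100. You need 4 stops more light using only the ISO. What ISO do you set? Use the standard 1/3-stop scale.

ISO 1600

ISO: 100 → 125 → 160 → 200 → 250 → 320 → 400 → 500 → 640 → 800 → 1000 → 1250 → 1600 — 4 stops higher (brighter).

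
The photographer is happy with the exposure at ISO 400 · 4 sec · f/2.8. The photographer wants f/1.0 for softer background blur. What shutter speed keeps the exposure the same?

1/2s

Aperture: f/2.8 → f/2 → f/1.4 → f/1.0 — 3 stops larger aperture (brighter).
Need 3 stops darker from the shutter speed: 4 → 2 → 1 → 1/2.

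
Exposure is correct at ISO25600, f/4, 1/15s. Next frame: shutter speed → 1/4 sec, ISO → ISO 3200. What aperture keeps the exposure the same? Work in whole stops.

f/2.8

Shutter speed: 1/15 → 1/8 → 1/4 — 2 stops slower (brighter).
ISO: 25600 → 12800 → 6400 → 3200 — 3 stops dropped (darker).
Net change so far: 1 stop darker. Offset with the aperture: f/4 → f/2.8.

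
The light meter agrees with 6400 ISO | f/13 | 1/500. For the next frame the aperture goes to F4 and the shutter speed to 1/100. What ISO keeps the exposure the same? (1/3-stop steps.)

Aperture: f/13 → f/11 → f/10 → f/9 → f/8 → f/7.1 → f/6.3 → f/5.6 → f/5 → f/4.5 → f/4 — 3 1/3 stops opened up (brighter).
Shutter speed: 1/500 → 1/400 → 1/320 → 1/250 → 1/200 → 1/160 → 1/125 → 1/100 — 2 1/3 stops slower (brighter).
Net change so far: 5 2/3 stops brighter. Offset with the ISO: 6400 → 5000 → 4000 → 3200 → 2500 → 2000 → 1600 → 1250 → 1000 → 800 → 640 → 500 → 400 → 320 → 250 → 200 → 160 → 125.

ISO 125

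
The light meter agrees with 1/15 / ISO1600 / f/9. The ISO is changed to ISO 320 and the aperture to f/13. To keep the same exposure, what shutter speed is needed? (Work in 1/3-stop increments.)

ISO: 1600 → 1250 → 1000 → 800 → 640 → 500 → 400 → 320 — 2 1/3 stops lower (darker).
Aperture: f/9 → f/10 → f/11 → f/13 — 1 stop narrower (darker).
Net change so far: 3 1/3 stops darker. Offset with the shutter speed: 1/15 → 1/13 → 1/10 → 1/8 → 1/6 → 1/5 → 1/4 → 0.3 → 0.4 → 0.5 → 0.6.

0.6 s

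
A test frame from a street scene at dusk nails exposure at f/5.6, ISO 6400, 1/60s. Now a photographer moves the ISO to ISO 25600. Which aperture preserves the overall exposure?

f/11

ISO: 6400 → 12800 → 25600 — 2 stops higher (brighter).
Need 2 stops darker from the aperture: f/5.6 → f/8 → f/11.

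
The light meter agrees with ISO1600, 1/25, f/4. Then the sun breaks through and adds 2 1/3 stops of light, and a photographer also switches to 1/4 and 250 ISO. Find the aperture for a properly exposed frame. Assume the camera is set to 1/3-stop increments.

f/9

Scene light: 2 1/3 stops brighter.
Shutter speed: 1/25 → 1/20 → 1/15 → 1/13 → 1/10 → 1/8 → 1/6 → 1/5 → 1/4 — 2 2/3 stops slower (brighter).
ISO: 1600 → 1250 → 1000 → 800 → 640 → 500 → 400 → 320 → 250 — 2 2/3 stops dropped (darker).
Net so far: 2 1/3 stops brighter. Aperture: f/4 → f/4.5 → f/5 → f/5.6 → f/6.3 → f/7.1 → f/8 → f/9.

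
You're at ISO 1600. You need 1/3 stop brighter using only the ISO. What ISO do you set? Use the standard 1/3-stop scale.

ISO 2000

ISO: 1600 → 2000 — 1/3 stop higher (brighter).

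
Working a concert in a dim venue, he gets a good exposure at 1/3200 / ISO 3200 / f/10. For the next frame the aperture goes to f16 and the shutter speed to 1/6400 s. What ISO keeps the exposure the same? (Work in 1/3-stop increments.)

Aperture: f/10 → f/11 → f/13 → f/14 → f/16 — 1 1/3 stops smaller aperture (darker).
Shutter speed: 1/3200 → 1/4000 → 1/5000 → 1/6400 — 1 stop shorter (darker).
Net change so far: 2 1/3 stops darker. Offset with the ISO: 3200 → 4000 → 5000 → 6400 → 8000 → 10000 → 12800 → 16000.

ISO 16000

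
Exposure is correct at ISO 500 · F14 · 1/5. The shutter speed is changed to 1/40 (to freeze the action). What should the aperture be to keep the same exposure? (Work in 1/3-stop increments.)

f/5

Shutter speed: 1/5 → 1/6 → 1/8 → 1/10 → 1/13 → 1/15 → 1/20 → 1/25 → 1/30 → 1/40 — 3 stops shorter (darker).
Need 3 stops brighter from the aperture: f/14 → f/13 → f/11 → f/10 → f/9 → f/8 → f/7.1 → f/6.3 → f/5.6 → f/5.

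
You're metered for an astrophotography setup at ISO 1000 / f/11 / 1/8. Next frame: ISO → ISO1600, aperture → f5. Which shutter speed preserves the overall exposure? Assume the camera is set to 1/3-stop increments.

ISO: 1000 → 1250 → 1600 — 2/3 stop raised (brighter).
Aperture: f/11 → f/10 → f/9 → f/8 → f/7.1 → f/6.3 → f/5.6 → f/5 — 2 1/3 stops wider (brighter).
Net change so far: 3 stops brighter. Offset with the shutter speed: 1/8 → 1/10 → 1/13 → 1/15 → 1/20 → 1/25 → 1/30 → 1/40 → 1/50 → 1/60.

1/60s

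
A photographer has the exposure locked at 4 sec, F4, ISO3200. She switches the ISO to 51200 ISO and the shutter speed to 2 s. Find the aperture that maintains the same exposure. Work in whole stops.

ISO: 3200 → 6400 → 12800 → 25600 → 51200 — 4 stops higher (brighter).
Shutter speed: 4 → 2 — 1 stop faster (darker).
Net change so far: 3 stops brighter. Offset with the aperture: f/4 → f/5.6 → f/8 → f/11.

f/11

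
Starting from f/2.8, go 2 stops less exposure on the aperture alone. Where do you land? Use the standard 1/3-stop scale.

Aperture: f/2.8 → f/3.2 → f/3.5 → f/4 → f/4.5 → f/5 → f/5.6 — 2 stops smaller aperture (darker).

f/5.6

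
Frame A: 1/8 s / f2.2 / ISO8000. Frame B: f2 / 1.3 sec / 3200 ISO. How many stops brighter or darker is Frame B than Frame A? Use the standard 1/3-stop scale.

Aperture: f/2.2 → f/2 — 1/3 stop wider (brighter).
Shutter speed: 1/8 → 1/6 → 1/5 → 1/4 → 0.3 → 0.4 → 0.5 → 0.6 → 0.8 → 1 → 1.3 — 3 1/3 stops longer (brighter).
ISO: 8000 → 6400 → 5000 → 4000 → 3200 — 1 1/3 stops dropped (darker).
Net: +1/3 +3 1/3 −1 1/3 = +2 1/3 stops.

2 1/3 stops brighter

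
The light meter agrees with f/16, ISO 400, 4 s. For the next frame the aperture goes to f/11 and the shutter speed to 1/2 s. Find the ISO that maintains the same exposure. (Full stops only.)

ISO 1600

Aperture: f/16 → f/11 — 1 stop larger aperture (brighter).
Shutter speed: 4 → 2 → 1 → 1/2 — 3 stops faster (darker).
Net change so far: 2 stops darker. Offset with the ISO: 400 → 800 → 1600.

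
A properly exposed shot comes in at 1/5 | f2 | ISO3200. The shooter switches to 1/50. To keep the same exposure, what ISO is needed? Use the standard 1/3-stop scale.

Shutter speed: 1/5 → 1/6 → 1/8 → 1/10 → 1/13 → 1/15 → 1/20 → 1/25 → 1/30 → 1/40 → 1/50 — 3 1/3 stops shorter (darker).
Need 3 1/3 stops brighter from the ISO: 3200 → 4000 → 5000 → 6400 → 8000 → 10000 → 12800 → 16000 → 20000 → 25600 → 32000.

ISO 32000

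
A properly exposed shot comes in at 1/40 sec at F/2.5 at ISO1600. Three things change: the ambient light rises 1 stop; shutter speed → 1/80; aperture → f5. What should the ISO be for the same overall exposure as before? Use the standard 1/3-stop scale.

ISO 6400

Scene light: 1 stop brighter.
Shutter speed: 1/40 → 1/50 → 1/60 → 1/80 — 1 stop faster (darker).
Aperture: f/2.5 → f/2.8 → f/3.2 → f/3.5 → f/4 → f/4.5 → f/5 — 2 stops stopped down (darker).
Net so far: 2 stops darker. ISO: 1600 → 2000 → 2500 → 3200 → 4000 → 5000 → 6400.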